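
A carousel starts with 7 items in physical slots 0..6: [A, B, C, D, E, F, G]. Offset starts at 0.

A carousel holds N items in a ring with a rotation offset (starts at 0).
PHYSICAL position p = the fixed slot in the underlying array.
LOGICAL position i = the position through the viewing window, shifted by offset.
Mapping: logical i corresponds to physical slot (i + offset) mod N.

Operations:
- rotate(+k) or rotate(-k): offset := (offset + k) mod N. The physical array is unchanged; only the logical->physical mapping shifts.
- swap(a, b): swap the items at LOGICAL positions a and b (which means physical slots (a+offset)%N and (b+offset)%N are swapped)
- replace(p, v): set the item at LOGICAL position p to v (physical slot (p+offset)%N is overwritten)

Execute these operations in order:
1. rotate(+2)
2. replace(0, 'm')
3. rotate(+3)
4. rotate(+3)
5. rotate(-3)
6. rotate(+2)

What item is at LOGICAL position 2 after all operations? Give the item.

After op 1 (rotate(+2)): offset=2, physical=[A,B,C,D,E,F,G], logical=[C,D,E,F,G,A,B]
After op 2 (replace(0, 'm')): offset=2, physical=[A,B,m,D,E,F,G], logical=[m,D,E,F,G,A,B]
After op 3 (rotate(+3)): offset=5, physical=[A,B,m,D,E,F,G], logical=[F,G,A,B,m,D,E]
After op 4 (rotate(+3)): offset=1, physical=[A,B,m,D,E,F,G], logical=[B,m,D,E,F,G,A]
After op 5 (rotate(-3)): offset=5, physical=[A,B,m,D,E,F,G], logical=[F,G,A,B,m,D,E]
After op 6 (rotate(+2)): offset=0, physical=[A,B,m,D,E,F,G], logical=[A,B,m,D,E,F,G]

Answer: m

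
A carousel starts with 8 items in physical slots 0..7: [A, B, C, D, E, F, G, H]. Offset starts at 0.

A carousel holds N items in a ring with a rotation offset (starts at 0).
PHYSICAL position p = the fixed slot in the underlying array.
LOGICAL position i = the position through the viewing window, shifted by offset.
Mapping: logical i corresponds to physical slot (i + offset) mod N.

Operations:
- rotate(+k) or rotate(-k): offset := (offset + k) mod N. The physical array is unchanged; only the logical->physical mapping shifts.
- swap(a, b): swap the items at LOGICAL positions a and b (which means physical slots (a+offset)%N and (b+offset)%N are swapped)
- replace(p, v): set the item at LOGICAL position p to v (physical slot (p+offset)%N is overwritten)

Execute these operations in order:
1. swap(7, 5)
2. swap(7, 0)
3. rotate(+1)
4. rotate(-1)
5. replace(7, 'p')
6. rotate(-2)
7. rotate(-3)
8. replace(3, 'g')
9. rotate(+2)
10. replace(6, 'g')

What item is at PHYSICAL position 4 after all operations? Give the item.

Answer: E

Derivation:
After op 1 (swap(7, 5)): offset=0, physical=[A,B,C,D,E,H,G,F], logical=[A,B,C,D,E,H,G,F]
After op 2 (swap(7, 0)): offset=0, physical=[F,B,C,D,E,H,G,A], logical=[F,B,C,D,E,H,G,A]
After op 3 (rotate(+1)): offset=1, physical=[F,B,C,D,E,H,G,A], logical=[B,C,D,E,H,G,A,F]
After op 4 (rotate(-1)): offset=0, physical=[F,B,C,D,E,H,G,A], logical=[F,B,C,D,E,H,G,A]
After op 5 (replace(7, 'p')): offset=0, physical=[F,B,C,D,E,H,G,p], logical=[F,B,C,D,E,H,G,p]
After op 6 (rotate(-2)): offset=6, physical=[F,B,C,D,E,H,G,p], logical=[G,p,F,B,C,D,E,H]
After op 7 (rotate(-3)): offset=3, physical=[F,B,C,D,E,H,G,p], logical=[D,E,H,G,p,F,B,C]
After op 8 (replace(3, 'g')): offset=3, physical=[F,B,C,D,E,H,g,p], logical=[D,E,H,g,p,F,B,C]
After op 9 (rotate(+2)): offset=5, physical=[F,B,C,D,E,H,g,p], logical=[H,g,p,F,B,C,D,E]
After op 10 (replace(6, 'g')): offset=5, physical=[F,B,C,g,E,H,g,p], logical=[H,g,p,F,B,C,g,E]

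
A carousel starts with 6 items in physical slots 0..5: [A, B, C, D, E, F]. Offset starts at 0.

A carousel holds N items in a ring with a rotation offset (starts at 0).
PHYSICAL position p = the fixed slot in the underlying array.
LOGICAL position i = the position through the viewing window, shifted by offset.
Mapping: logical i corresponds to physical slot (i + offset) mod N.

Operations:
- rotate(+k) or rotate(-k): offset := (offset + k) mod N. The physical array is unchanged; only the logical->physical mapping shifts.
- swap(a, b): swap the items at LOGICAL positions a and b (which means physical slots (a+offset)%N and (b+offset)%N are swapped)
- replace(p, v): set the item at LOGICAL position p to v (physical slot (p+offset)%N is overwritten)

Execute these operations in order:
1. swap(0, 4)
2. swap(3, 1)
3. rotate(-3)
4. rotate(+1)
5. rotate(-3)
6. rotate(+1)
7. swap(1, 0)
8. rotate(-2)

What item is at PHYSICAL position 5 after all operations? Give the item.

After op 1 (swap(0, 4)): offset=0, physical=[E,B,C,D,A,F], logical=[E,B,C,D,A,F]
After op 2 (swap(3, 1)): offset=0, physical=[E,D,C,B,A,F], logical=[E,D,C,B,A,F]
After op 3 (rotate(-3)): offset=3, physical=[E,D,C,B,A,F], logical=[B,A,F,E,D,C]
After op 4 (rotate(+1)): offset=4, physical=[E,D,C,B,A,F], logical=[A,F,E,D,C,B]
After op 5 (rotate(-3)): offset=1, physical=[E,D,C,B,A,F], logical=[D,C,B,A,F,E]
After op 6 (rotate(+1)): offset=2, physical=[E,D,C,B,A,F], logical=[C,B,A,F,E,D]
After op 7 (swap(1, 0)): offset=2, physical=[E,D,B,C,A,F], logical=[B,C,A,F,E,D]
After op 8 (rotate(-2)): offset=0, physical=[E,D,B,C,A,F], logical=[E,D,B,C,A,F]

Answer: F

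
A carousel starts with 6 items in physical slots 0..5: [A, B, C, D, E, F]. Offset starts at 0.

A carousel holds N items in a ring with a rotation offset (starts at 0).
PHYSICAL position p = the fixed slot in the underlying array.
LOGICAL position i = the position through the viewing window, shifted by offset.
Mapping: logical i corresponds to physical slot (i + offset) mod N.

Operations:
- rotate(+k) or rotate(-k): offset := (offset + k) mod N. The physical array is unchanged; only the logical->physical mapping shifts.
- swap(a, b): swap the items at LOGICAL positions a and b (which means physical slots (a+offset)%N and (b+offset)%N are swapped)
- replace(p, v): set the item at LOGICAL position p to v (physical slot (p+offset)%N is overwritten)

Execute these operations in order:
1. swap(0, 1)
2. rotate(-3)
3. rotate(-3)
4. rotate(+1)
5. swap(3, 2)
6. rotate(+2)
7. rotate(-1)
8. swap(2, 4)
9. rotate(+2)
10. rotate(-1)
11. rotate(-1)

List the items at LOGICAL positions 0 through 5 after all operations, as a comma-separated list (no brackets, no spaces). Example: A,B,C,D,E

After op 1 (swap(0, 1)): offset=0, physical=[B,A,C,D,E,F], logical=[B,A,C,D,E,F]
After op 2 (rotate(-3)): offset=3, physical=[B,A,C,D,E,F], logical=[D,E,F,B,A,C]
After op 3 (rotate(-3)): offset=0, physical=[B,A,C,D,E,F], logical=[B,A,C,D,E,F]
After op 4 (rotate(+1)): offset=1, physical=[B,A,C,D,E,F], logical=[A,C,D,E,F,B]
After op 5 (swap(3, 2)): offset=1, physical=[B,A,C,E,D,F], logical=[A,C,E,D,F,B]
After op 6 (rotate(+2)): offset=3, physical=[B,A,C,E,D,F], logical=[E,D,F,B,A,C]
After op 7 (rotate(-1)): offset=2, physical=[B,A,C,E,D,F], logical=[C,E,D,F,B,A]
After op 8 (swap(2, 4)): offset=2, physical=[D,A,C,E,B,F], logical=[C,E,B,F,D,A]
After op 9 (rotate(+2)): offset=4, physical=[D,A,C,E,B,F], logical=[B,F,D,A,C,E]
After op 10 (rotate(-1)): offset=3, physical=[D,A,C,E,B,F], logical=[E,B,F,D,A,C]
After op 11 (rotate(-1)): offset=2, physical=[D,A,C,E,B,F], logical=[C,E,B,F,D,A]

Answer: C,E,B,F,D,A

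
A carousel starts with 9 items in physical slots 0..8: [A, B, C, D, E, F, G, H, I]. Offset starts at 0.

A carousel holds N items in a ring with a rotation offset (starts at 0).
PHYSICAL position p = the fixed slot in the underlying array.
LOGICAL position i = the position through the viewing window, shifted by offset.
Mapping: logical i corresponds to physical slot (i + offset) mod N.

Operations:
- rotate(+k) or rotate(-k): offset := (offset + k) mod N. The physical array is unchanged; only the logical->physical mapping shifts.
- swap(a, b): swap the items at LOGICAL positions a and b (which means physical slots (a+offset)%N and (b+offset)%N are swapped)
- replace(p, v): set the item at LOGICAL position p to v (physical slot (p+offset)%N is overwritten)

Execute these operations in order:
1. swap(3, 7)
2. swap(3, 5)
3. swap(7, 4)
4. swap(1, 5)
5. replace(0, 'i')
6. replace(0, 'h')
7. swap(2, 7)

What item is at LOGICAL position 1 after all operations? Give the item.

After op 1 (swap(3, 7)): offset=0, physical=[A,B,C,H,E,F,G,D,I], logical=[A,B,C,H,E,F,G,D,I]
After op 2 (swap(3, 5)): offset=0, physical=[A,B,C,F,E,H,G,D,I], logical=[A,B,C,F,E,H,G,D,I]
After op 3 (swap(7, 4)): offset=0, physical=[A,B,C,F,D,H,G,E,I], logical=[A,B,C,F,D,H,G,E,I]
After op 4 (swap(1, 5)): offset=0, physical=[A,H,C,F,D,B,G,E,I], logical=[A,H,C,F,D,B,G,E,I]
After op 5 (replace(0, 'i')): offset=0, physical=[i,H,C,F,D,B,G,E,I], logical=[i,H,C,F,D,B,G,E,I]
After op 6 (replace(0, 'h')): offset=0, physical=[h,H,C,F,D,B,G,E,I], logical=[h,H,C,F,D,B,G,E,I]
After op 7 (swap(2, 7)): offset=0, physical=[h,H,E,F,D,B,G,C,I], logical=[h,H,E,F,D,B,G,C,I]

Answer: H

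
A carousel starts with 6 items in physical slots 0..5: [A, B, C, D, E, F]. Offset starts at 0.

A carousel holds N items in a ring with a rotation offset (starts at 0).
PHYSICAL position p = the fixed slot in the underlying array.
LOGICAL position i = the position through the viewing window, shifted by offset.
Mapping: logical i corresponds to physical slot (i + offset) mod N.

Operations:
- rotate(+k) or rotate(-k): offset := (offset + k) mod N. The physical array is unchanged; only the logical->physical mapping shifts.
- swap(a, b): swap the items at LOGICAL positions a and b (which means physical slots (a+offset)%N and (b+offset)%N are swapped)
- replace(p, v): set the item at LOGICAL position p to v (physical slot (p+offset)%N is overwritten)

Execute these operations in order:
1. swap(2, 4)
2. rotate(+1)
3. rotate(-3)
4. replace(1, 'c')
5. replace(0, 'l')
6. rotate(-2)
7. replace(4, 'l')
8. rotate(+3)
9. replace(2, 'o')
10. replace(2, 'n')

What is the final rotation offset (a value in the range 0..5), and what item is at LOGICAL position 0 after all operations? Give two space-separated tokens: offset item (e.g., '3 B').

Answer: 5 c

Derivation:
After op 1 (swap(2, 4)): offset=0, physical=[A,B,E,D,C,F], logical=[A,B,E,D,C,F]
After op 2 (rotate(+1)): offset=1, physical=[A,B,E,D,C,F], logical=[B,E,D,C,F,A]
After op 3 (rotate(-3)): offset=4, physical=[A,B,E,D,C,F], logical=[C,F,A,B,E,D]
After op 4 (replace(1, 'c')): offset=4, physical=[A,B,E,D,C,c], logical=[C,c,A,B,E,D]
After op 5 (replace(0, 'l')): offset=4, physical=[A,B,E,D,l,c], logical=[l,c,A,B,E,D]
After op 6 (rotate(-2)): offset=2, physical=[A,B,E,D,l,c], logical=[E,D,l,c,A,B]
After op 7 (replace(4, 'l')): offset=2, physical=[l,B,E,D,l,c], logical=[E,D,l,c,l,B]
After op 8 (rotate(+3)): offset=5, physical=[l,B,E,D,l,c], logical=[c,l,B,E,D,l]
After op 9 (replace(2, 'o')): offset=5, physical=[l,o,E,D,l,c], logical=[c,l,o,E,D,l]
After op 10 (replace(2, 'n')): offset=5, physical=[l,n,E,D,l,c], logical=[c,l,n,E,D,l]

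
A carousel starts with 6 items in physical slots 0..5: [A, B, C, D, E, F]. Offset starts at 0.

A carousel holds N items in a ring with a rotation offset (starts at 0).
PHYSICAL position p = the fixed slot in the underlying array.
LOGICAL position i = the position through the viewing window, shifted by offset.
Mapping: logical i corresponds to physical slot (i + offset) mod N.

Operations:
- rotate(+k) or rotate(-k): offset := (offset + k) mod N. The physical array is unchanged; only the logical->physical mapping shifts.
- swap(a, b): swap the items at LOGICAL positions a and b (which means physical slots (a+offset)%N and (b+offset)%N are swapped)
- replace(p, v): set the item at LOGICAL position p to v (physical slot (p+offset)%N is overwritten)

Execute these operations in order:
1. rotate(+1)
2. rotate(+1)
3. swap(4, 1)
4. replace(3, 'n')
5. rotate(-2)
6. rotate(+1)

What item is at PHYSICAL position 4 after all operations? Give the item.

After op 1 (rotate(+1)): offset=1, physical=[A,B,C,D,E,F], logical=[B,C,D,E,F,A]
After op 2 (rotate(+1)): offset=2, physical=[A,B,C,D,E,F], logical=[C,D,E,F,A,B]
After op 3 (swap(4, 1)): offset=2, physical=[D,B,C,A,E,F], logical=[C,A,E,F,D,B]
After op 4 (replace(3, 'n')): offset=2, physical=[D,B,C,A,E,n], logical=[C,A,E,n,D,B]
After op 5 (rotate(-2)): offset=0, physical=[D,B,C,A,E,n], logical=[D,B,C,A,E,n]
After op 6 (rotate(+1)): offset=1, physical=[D,B,C,A,E,n], logical=[B,C,A,E,n,D]

Answer: E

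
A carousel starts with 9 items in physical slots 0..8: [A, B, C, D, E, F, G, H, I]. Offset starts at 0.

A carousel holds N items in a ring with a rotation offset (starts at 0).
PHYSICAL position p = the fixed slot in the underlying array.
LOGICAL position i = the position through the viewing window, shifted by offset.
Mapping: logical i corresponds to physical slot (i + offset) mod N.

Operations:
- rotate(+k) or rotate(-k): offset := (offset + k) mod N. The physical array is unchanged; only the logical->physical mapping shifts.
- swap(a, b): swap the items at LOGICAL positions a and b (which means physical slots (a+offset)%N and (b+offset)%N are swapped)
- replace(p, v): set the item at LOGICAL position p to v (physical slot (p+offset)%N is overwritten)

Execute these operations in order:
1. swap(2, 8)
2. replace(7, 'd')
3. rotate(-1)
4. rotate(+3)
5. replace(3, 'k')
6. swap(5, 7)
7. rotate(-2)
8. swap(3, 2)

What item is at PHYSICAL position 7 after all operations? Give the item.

Answer: A

Derivation:
After op 1 (swap(2, 8)): offset=0, physical=[A,B,I,D,E,F,G,H,C], logical=[A,B,I,D,E,F,G,H,C]
After op 2 (replace(7, 'd')): offset=0, physical=[A,B,I,D,E,F,G,d,C], logical=[A,B,I,D,E,F,G,d,C]
After op 3 (rotate(-1)): offset=8, physical=[A,B,I,D,E,F,G,d,C], logical=[C,A,B,I,D,E,F,G,d]
After op 4 (rotate(+3)): offset=2, physical=[A,B,I,D,E,F,G,d,C], logical=[I,D,E,F,G,d,C,A,B]
After op 5 (replace(3, 'k')): offset=2, physical=[A,B,I,D,E,k,G,d,C], logical=[I,D,E,k,G,d,C,A,B]
After op 6 (swap(5, 7)): offset=2, physical=[d,B,I,D,E,k,G,A,C], logical=[I,D,E,k,G,A,C,d,B]
After op 7 (rotate(-2)): offset=0, physical=[d,B,I,D,E,k,G,A,C], logical=[d,B,I,D,E,k,G,A,C]
After op 8 (swap(3, 2)): offset=0, physical=[d,B,D,I,E,k,G,A,C], logical=[d,B,D,I,E,k,G,A,C]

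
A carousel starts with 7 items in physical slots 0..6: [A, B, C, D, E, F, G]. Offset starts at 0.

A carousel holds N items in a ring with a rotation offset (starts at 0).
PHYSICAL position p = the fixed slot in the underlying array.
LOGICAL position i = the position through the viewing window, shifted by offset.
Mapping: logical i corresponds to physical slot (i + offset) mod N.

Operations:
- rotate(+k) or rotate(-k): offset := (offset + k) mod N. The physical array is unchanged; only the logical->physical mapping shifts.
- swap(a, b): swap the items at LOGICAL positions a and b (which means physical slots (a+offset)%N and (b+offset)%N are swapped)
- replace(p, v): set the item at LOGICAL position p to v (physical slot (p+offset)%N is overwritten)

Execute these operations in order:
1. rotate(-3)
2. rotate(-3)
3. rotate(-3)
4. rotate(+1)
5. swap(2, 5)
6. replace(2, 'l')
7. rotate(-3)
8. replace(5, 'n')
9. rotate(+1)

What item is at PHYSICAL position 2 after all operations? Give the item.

Answer: C

Derivation:
After op 1 (rotate(-3)): offset=4, physical=[A,B,C,D,E,F,G], logical=[E,F,G,A,B,C,D]
After op 2 (rotate(-3)): offset=1, physical=[A,B,C,D,E,F,G], logical=[B,C,D,E,F,G,A]
After op 3 (rotate(-3)): offset=5, physical=[A,B,C,D,E,F,G], logical=[F,G,A,B,C,D,E]
After op 4 (rotate(+1)): offset=6, physical=[A,B,C,D,E,F,G], logical=[G,A,B,C,D,E,F]
After op 5 (swap(2, 5)): offset=6, physical=[A,E,C,D,B,F,G], logical=[G,A,E,C,D,B,F]
After op 6 (replace(2, 'l')): offset=6, physical=[A,l,C,D,B,F,G], logical=[G,A,l,C,D,B,F]
After op 7 (rotate(-3)): offset=3, physical=[A,l,C,D,B,F,G], logical=[D,B,F,G,A,l,C]
After op 8 (replace(5, 'n')): offset=3, physical=[A,n,C,D,B,F,G], logical=[D,B,F,G,A,n,C]
After op 9 (rotate(+1)): offset=4, physical=[A,n,C,D,B,F,G], logical=[B,F,G,A,n,C,D]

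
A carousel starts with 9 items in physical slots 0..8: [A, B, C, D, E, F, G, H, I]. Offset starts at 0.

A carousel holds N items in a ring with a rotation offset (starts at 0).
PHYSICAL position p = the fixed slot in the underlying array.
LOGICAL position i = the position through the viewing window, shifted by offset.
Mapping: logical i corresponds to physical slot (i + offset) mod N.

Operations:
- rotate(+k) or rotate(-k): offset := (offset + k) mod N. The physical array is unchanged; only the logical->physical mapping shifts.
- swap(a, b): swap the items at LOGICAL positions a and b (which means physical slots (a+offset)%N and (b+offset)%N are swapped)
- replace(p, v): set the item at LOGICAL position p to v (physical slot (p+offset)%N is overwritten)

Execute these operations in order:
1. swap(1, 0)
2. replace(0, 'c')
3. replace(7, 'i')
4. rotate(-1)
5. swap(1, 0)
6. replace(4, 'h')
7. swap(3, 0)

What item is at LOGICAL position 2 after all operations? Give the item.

After op 1 (swap(1, 0)): offset=0, physical=[B,A,C,D,E,F,G,H,I], logical=[B,A,C,D,E,F,G,H,I]
After op 2 (replace(0, 'c')): offset=0, physical=[c,A,C,D,E,F,G,H,I], logical=[c,A,C,D,E,F,G,H,I]
After op 3 (replace(7, 'i')): offset=0, physical=[c,A,C,D,E,F,G,i,I], logical=[c,A,C,D,E,F,G,i,I]
After op 4 (rotate(-1)): offset=8, physical=[c,A,C,D,E,F,G,i,I], logical=[I,c,A,C,D,E,F,G,i]
After op 5 (swap(1, 0)): offset=8, physical=[I,A,C,D,E,F,G,i,c], logical=[c,I,A,C,D,E,F,G,i]
After op 6 (replace(4, 'h')): offset=8, physical=[I,A,C,h,E,F,G,i,c], logical=[c,I,A,C,h,E,F,G,i]
After op 7 (swap(3, 0)): offset=8, physical=[I,A,c,h,E,F,G,i,C], logical=[C,I,A,c,h,E,F,G,i]

Answer: A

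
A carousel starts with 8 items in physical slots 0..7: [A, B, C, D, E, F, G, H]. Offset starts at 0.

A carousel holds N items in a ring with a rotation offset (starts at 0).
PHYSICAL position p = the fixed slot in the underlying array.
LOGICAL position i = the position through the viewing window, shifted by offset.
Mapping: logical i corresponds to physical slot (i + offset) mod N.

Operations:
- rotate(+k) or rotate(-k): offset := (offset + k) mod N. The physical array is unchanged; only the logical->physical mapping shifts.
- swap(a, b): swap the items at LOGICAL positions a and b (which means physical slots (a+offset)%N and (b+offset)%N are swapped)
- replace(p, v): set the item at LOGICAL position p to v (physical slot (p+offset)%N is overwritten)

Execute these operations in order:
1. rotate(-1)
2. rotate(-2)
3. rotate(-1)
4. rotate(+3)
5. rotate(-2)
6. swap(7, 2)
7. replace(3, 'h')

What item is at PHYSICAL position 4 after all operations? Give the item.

After op 1 (rotate(-1)): offset=7, physical=[A,B,C,D,E,F,G,H], logical=[H,A,B,C,D,E,F,G]
After op 2 (rotate(-2)): offset=5, physical=[A,B,C,D,E,F,G,H], logical=[F,G,H,A,B,C,D,E]
After op 3 (rotate(-1)): offset=4, physical=[A,B,C,D,E,F,G,H], logical=[E,F,G,H,A,B,C,D]
After op 4 (rotate(+3)): offset=7, physical=[A,B,C,D,E,F,G,H], logical=[H,A,B,C,D,E,F,G]
After op 5 (rotate(-2)): offset=5, physical=[A,B,C,D,E,F,G,H], logical=[F,G,H,A,B,C,D,E]
After op 6 (swap(7, 2)): offset=5, physical=[A,B,C,D,H,F,G,E], logical=[F,G,E,A,B,C,D,H]
After op 7 (replace(3, 'h')): offset=5, physical=[h,B,C,D,H,F,G,E], logical=[F,G,E,h,B,C,D,H]

Answer: H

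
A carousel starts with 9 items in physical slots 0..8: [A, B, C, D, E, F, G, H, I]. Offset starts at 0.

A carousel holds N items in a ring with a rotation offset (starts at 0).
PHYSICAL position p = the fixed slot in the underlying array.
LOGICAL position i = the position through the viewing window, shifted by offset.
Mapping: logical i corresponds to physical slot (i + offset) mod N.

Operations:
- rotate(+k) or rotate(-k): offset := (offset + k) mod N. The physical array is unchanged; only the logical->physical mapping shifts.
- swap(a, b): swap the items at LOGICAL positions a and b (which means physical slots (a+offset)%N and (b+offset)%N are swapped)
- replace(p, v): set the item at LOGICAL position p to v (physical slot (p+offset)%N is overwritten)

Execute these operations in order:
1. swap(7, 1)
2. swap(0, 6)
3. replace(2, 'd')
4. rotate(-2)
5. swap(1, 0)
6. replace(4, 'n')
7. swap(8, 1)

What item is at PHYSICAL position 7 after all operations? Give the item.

After op 1 (swap(7, 1)): offset=0, physical=[A,H,C,D,E,F,G,B,I], logical=[A,H,C,D,E,F,G,B,I]
After op 2 (swap(0, 6)): offset=0, physical=[G,H,C,D,E,F,A,B,I], logical=[G,H,C,D,E,F,A,B,I]
After op 3 (replace(2, 'd')): offset=0, physical=[G,H,d,D,E,F,A,B,I], logical=[G,H,d,D,E,F,A,B,I]
After op 4 (rotate(-2)): offset=7, physical=[G,H,d,D,E,F,A,B,I], logical=[B,I,G,H,d,D,E,F,A]
After op 5 (swap(1, 0)): offset=7, physical=[G,H,d,D,E,F,A,I,B], logical=[I,B,G,H,d,D,E,F,A]
After op 6 (replace(4, 'n')): offset=7, physical=[G,H,n,D,E,F,A,I,B], logical=[I,B,G,H,n,D,E,F,A]
After op 7 (swap(8, 1)): offset=7, physical=[G,H,n,D,E,F,B,I,A], logical=[I,A,G,H,n,D,E,F,B]

Answer: I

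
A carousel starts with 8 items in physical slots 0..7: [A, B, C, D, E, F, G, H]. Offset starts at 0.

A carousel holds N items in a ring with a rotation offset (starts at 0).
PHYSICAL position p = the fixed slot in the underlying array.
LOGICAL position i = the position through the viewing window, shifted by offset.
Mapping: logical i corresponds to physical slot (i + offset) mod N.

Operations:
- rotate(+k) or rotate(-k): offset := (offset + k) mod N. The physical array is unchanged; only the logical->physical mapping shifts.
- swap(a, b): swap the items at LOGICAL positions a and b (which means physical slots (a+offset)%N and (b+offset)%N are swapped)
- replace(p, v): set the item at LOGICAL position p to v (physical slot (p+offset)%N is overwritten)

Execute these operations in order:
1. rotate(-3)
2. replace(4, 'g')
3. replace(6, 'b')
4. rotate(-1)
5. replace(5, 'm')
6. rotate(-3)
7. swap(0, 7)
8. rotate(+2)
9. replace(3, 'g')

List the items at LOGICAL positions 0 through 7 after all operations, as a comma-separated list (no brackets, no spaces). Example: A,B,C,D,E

Answer: b,E,F,g,H,m,A,C

Derivation:
After op 1 (rotate(-3)): offset=5, physical=[A,B,C,D,E,F,G,H], logical=[F,G,H,A,B,C,D,E]
After op 2 (replace(4, 'g')): offset=5, physical=[A,g,C,D,E,F,G,H], logical=[F,G,H,A,g,C,D,E]
After op 3 (replace(6, 'b')): offset=5, physical=[A,g,C,b,E,F,G,H], logical=[F,G,H,A,g,C,b,E]
After op 4 (rotate(-1)): offset=4, physical=[A,g,C,b,E,F,G,H], logical=[E,F,G,H,A,g,C,b]
After op 5 (replace(5, 'm')): offset=4, physical=[A,m,C,b,E,F,G,H], logical=[E,F,G,H,A,m,C,b]
After op 6 (rotate(-3)): offset=1, physical=[A,m,C,b,E,F,G,H], logical=[m,C,b,E,F,G,H,A]
After op 7 (swap(0, 7)): offset=1, physical=[m,A,C,b,E,F,G,H], logical=[A,C,b,E,F,G,H,m]
After op 8 (rotate(+2)): offset=3, physical=[m,A,C,b,E,F,G,H], logical=[b,E,F,G,H,m,A,C]
After op 9 (replace(3, 'g')): offset=3, physical=[m,A,C,b,E,F,g,H], logical=[b,E,F,g,H,m,A,C]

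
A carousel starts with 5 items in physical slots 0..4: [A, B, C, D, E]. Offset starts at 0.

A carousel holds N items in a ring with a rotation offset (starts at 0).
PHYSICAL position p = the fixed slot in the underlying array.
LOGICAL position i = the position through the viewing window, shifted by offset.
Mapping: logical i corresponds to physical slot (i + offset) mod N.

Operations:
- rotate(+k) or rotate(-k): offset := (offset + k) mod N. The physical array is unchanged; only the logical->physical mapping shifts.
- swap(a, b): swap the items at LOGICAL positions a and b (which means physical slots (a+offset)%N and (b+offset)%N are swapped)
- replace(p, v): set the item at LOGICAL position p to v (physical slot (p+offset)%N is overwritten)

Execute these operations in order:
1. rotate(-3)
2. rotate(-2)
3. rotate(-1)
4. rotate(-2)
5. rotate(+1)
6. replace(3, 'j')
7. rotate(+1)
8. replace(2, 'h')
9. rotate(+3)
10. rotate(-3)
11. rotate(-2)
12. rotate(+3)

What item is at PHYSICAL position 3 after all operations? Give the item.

Answer: D

Derivation:
After op 1 (rotate(-3)): offset=2, physical=[A,B,C,D,E], logical=[C,D,E,A,B]
After op 2 (rotate(-2)): offset=0, physical=[A,B,C,D,E], logical=[A,B,C,D,E]
After op 3 (rotate(-1)): offset=4, physical=[A,B,C,D,E], logical=[E,A,B,C,D]
After op 4 (rotate(-2)): offset=2, physical=[A,B,C,D,E], logical=[C,D,E,A,B]
After op 5 (rotate(+1)): offset=3, physical=[A,B,C,D,E], logical=[D,E,A,B,C]
After op 6 (replace(3, 'j')): offset=3, physical=[A,j,C,D,E], logical=[D,E,A,j,C]
After op 7 (rotate(+1)): offset=4, physical=[A,j,C,D,E], logical=[E,A,j,C,D]
After op 8 (replace(2, 'h')): offset=4, physical=[A,h,C,D,E], logical=[E,A,h,C,D]
After op 9 (rotate(+3)): offset=2, physical=[A,h,C,D,E], logical=[C,D,E,A,h]
After op 10 (rotate(-3)): offset=4, physical=[A,h,C,D,E], logical=[E,A,h,C,D]
After op 11 (rotate(-2)): offset=2, physical=[A,h,C,D,E], logical=[C,D,E,A,h]
After op 12 (rotate(+3)): offset=0, physical=[A,h,C,D,E], logical=[A,h,C,D,E]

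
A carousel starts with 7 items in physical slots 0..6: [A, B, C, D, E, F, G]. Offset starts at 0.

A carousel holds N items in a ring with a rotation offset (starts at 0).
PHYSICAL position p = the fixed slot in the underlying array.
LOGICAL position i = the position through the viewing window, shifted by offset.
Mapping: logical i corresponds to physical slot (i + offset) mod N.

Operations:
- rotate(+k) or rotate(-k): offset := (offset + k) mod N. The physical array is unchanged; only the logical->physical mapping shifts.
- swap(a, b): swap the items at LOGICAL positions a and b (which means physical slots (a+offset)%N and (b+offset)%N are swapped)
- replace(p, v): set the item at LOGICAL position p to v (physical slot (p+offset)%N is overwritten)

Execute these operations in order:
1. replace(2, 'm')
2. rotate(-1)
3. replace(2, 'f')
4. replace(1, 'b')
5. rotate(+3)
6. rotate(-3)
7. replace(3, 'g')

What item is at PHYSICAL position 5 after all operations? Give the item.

Answer: F

Derivation:
After op 1 (replace(2, 'm')): offset=0, physical=[A,B,m,D,E,F,G], logical=[A,B,m,D,E,F,G]
After op 2 (rotate(-1)): offset=6, physical=[A,B,m,D,E,F,G], logical=[G,A,B,m,D,E,F]
After op 3 (replace(2, 'f')): offset=6, physical=[A,f,m,D,E,F,G], logical=[G,A,f,m,D,E,F]
After op 4 (replace(1, 'b')): offset=6, physical=[b,f,m,D,E,F,G], logical=[G,b,f,m,D,E,F]
After op 5 (rotate(+3)): offset=2, physical=[b,f,m,D,E,F,G], logical=[m,D,E,F,G,b,f]
After op 6 (rotate(-3)): offset=6, physical=[b,f,m,D,E,F,G], logical=[G,b,f,m,D,E,F]
After op 7 (replace(3, 'g')): offset=6, physical=[b,f,g,D,E,F,G], logical=[G,b,f,g,D,E,F]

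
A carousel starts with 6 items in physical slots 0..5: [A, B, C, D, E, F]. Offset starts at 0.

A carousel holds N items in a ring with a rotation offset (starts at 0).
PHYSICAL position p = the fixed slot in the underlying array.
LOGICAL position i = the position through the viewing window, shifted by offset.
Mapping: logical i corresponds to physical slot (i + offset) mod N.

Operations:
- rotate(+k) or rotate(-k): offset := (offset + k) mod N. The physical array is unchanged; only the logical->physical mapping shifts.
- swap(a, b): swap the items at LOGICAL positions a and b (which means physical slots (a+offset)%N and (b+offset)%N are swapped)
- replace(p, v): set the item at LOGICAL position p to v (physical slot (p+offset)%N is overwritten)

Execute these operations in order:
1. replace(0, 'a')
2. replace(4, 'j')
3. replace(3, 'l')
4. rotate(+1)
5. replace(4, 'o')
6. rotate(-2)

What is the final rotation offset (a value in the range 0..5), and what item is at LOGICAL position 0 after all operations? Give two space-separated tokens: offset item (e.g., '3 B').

After op 1 (replace(0, 'a')): offset=0, physical=[a,B,C,D,E,F], logical=[a,B,C,D,E,F]
After op 2 (replace(4, 'j')): offset=0, physical=[a,B,C,D,j,F], logical=[a,B,C,D,j,F]
After op 3 (replace(3, 'l')): offset=0, physical=[a,B,C,l,j,F], logical=[a,B,C,l,j,F]
After op 4 (rotate(+1)): offset=1, physical=[a,B,C,l,j,F], logical=[B,C,l,j,F,a]
After op 5 (replace(4, 'o')): offset=1, physical=[a,B,C,l,j,o], logical=[B,C,l,j,o,a]
After op 6 (rotate(-2)): offset=5, physical=[a,B,C,l,j,o], logical=[o,a,B,C,l,j]

Answer: 5 o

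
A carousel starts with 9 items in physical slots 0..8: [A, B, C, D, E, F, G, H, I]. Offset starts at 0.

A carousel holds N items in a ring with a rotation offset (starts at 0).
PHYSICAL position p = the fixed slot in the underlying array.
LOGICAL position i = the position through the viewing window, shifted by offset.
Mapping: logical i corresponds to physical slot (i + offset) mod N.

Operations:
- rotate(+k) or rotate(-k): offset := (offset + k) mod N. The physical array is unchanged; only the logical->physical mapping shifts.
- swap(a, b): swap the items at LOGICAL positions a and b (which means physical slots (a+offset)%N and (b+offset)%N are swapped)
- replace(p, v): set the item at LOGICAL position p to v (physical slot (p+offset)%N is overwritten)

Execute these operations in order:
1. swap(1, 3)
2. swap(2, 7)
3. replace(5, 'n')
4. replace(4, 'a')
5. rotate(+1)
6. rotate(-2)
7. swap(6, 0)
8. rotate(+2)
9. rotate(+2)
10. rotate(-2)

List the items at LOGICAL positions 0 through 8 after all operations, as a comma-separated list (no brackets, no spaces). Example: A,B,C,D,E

Answer: D,H,B,a,I,G,C,n,A

Derivation:
After op 1 (swap(1, 3)): offset=0, physical=[A,D,C,B,E,F,G,H,I], logical=[A,D,C,B,E,F,G,H,I]
After op 2 (swap(2, 7)): offset=0, physical=[A,D,H,B,E,F,G,C,I], logical=[A,D,H,B,E,F,G,C,I]
After op 3 (replace(5, 'n')): offset=0, physical=[A,D,H,B,E,n,G,C,I], logical=[A,D,H,B,E,n,G,C,I]
After op 4 (replace(4, 'a')): offset=0, physical=[A,D,H,B,a,n,G,C,I], logical=[A,D,H,B,a,n,G,C,I]
After op 5 (rotate(+1)): offset=1, physical=[A,D,H,B,a,n,G,C,I], logical=[D,H,B,a,n,G,C,I,A]
After op 6 (rotate(-2)): offset=8, physical=[A,D,H,B,a,n,G,C,I], logical=[I,A,D,H,B,a,n,G,C]
After op 7 (swap(6, 0)): offset=8, physical=[A,D,H,B,a,I,G,C,n], logical=[n,A,D,H,B,a,I,G,C]
After op 8 (rotate(+2)): offset=1, physical=[A,D,H,B,a,I,G,C,n], logical=[D,H,B,a,I,G,C,n,A]
After op 9 (rotate(+2)): offset=3, physical=[A,D,H,B,a,I,G,C,n], logical=[B,a,I,G,C,n,A,D,H]
After op 10 (rotate(-2)): offset=1, physical=[A,D,H,B,a,I,G,C,n], logical=[D,H,B,a,I,G,C,n,A]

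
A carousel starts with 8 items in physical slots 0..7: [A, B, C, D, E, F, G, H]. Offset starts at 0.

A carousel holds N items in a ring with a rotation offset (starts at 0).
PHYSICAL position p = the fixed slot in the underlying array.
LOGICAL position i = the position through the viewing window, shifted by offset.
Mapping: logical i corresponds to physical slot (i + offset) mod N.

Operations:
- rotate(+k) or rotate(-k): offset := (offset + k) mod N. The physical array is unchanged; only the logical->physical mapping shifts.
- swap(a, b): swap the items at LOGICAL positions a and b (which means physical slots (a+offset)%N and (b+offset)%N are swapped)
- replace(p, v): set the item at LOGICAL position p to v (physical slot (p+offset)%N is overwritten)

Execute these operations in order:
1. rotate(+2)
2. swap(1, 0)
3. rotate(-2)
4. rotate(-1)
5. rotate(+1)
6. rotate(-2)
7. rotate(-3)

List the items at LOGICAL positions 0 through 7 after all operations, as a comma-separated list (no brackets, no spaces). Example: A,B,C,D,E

After op 1 (rotate(+2)): offset=2, physical=[A,B,C,D,E,F,G,H], logical=[C,D,E,F,G,H,A,B]
After op 2 (swap(1, 0)): offset=2, physical=[A,B,D,C,E,F,G,H], logical=[D,C,E,F,G,H,A,B]
After op 3 (rotate(-2)): offset=0, physical=[A,B,D,C,E,F,G,H], logical=[A,B,D,C,E,F,G,H]
After op 4 (rotate(-1)): offset=7, physical=[A,B,D,C,E,F,G,H], logical=[H,A,B,D,C,E,F,G]
After op 5 (rotate(+1)): offset=0, physical=[A,B,D,C,E,F,G,H], logical=[A,B,D,C,E,F,G,H]
After op 6 (rotate(-2)): offset=6, physical=[A,B,D,C,E,F,G,H], logical=[G,H,A,B,D,C,E,F]
After op 7 (rotate(-3)): offset=3, physical=[A,B,D,C,E,F,G,H], logical=[C,E,F,G,H,A,B,D]

Answer: C,E,F,G,H,A,B,D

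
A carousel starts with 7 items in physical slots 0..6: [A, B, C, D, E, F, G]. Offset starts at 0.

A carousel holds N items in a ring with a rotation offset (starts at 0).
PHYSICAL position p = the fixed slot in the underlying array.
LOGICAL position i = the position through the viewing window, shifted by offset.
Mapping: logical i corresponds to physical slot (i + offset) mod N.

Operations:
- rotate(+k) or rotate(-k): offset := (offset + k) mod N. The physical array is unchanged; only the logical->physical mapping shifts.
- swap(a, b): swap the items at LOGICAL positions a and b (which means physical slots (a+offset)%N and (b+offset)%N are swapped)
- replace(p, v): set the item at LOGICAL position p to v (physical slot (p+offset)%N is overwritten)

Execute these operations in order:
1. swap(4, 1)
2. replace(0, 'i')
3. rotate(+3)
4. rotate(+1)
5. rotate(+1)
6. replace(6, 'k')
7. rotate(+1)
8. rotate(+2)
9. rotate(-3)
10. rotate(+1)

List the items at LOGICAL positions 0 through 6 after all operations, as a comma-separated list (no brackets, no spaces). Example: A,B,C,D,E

After op 1 (swap(4, 1)): offset=0, physical=[A,E,C,D,B,F,G], logical=[A,E,C,D,B,F,G]
After op 2 (replace(0, 'i')): offset=0, physical=[i,E,C,D,B,F,G], logical=[i,E,C,D,B,F,G]
After op 3 (rotate(+3)): offset=3, physical=[i,E,C,D,B,F,G], logical=[D,B,F,G,i,E,C]
After op 4 (rotate(+1)): offset=4, physical=[i,E,C,D,B,F,G], logical=[B,F,G,i,E,C,D]
After op 5 (rotate(+1)): offset=5, physical=[i,E,C,D,B,F,G], logical=[F,G,i,E,C,D,B]
After op 6 (replace(6, 'k')): offset=5, physical=[i,E,C,D,k,F,G], logical=[F,G,i,E,C,D,k]
After op 7 (rotate(+1)): offset=6, physical=[i,E,C,D,k,F,G], logical=[G,i,E,C,D,k,F]
After op 8 (rotate(+2)): offset=1, physical=[i,E,C,D,k,F,G], logical=[E,C,D,k,F,G,i]
After op 9 (rotate(-3)): offset=5, physical=[i,E,C,D,k,F,G], logical=[F,G,i,E,C,D,k]
After op 10 (rotate(+1)): offset=6, physical=[i,E,C,D,k,F,G], logical=[G,i,E,C,D,k,F]

Answer: G,i,E,C,D,k,F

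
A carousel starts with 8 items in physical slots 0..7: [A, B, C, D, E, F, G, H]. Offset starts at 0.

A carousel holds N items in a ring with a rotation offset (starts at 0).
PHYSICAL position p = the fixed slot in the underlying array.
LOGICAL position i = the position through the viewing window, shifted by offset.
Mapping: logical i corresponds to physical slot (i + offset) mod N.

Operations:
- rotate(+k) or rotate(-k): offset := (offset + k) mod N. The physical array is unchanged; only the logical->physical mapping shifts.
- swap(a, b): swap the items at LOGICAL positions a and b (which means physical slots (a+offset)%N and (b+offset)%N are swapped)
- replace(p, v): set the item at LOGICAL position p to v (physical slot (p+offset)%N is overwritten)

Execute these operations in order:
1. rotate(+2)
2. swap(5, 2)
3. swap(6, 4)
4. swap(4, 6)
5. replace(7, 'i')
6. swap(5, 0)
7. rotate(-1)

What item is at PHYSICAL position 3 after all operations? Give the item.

Answer: D

Derivation:
After op 1 (rotate(+2)): offset=2, physical=[A,B,C,D,E,F,G,H], logical=[C,D,E,F,G,H,A,B]
After op 2 (swap(5, 2)): offset=2, physical=[A,B,C,D,H,F,G,E], logical=[C,D,H,F,G,E,A,B]
After op 3 (swap(6, 4)): offset=2, physical=[G,B,C,D,H,F,A,E], logical=[C,D,H,F,A,E,G,B]
After op 4 (swap(4, 6)): offset=2, physical=[A,B,C,D,H,F,G,E], logical=[C,D,H,F,G,E,A,B]
After op 5 (replace(7, 'i')): offset=2, physical=[A,i,C,D,H,F,G,E], logical=[C,D,H,F,G,E,A,i]
After op 6 (swap(5, 0)): offset=2, physical=[A,i,E,D,H,F,G,C], logical=[E,D,H,F,G,C,A,i]
After op 7 (rotate(-1)): offset=1, physical=[A,i,E,D,H,F,G,C], logical=[i,E,D,H,F,G,C,A]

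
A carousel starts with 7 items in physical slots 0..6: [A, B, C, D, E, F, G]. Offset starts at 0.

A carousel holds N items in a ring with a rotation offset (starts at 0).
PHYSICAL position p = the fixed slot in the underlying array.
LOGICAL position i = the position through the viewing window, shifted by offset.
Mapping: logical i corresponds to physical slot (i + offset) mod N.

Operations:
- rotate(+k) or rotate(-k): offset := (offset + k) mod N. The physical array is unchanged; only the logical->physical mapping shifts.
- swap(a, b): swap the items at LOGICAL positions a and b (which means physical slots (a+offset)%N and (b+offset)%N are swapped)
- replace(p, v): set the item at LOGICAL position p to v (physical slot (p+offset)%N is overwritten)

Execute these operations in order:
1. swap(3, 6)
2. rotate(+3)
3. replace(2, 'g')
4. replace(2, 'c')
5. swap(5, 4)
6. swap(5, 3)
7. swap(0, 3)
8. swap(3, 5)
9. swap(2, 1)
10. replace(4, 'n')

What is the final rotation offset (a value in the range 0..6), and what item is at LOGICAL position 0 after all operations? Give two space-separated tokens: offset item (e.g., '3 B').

Answer: 3 A

Derivation:
After op 1 (swap(3, 6)): offset=0, physical=[A,B,C,G,E,F,D], logical=[A,B,C,G,E,F,D]
After op 2 (rotate(+3)): offset=3, physical=[A,B,C,G,E,F,D], logical=[G,E,F,D,A,B,C]
After op 3 (replace(2, 'g')): offset=3, physical=[A,B,C,G,E,g,D], logical=[G,E,g,D,A,B,C]
After op 4 (replace(2, 'c')): offset=3, physical=[A,B,C,G,E,c,D], logical=[G,E,c,D,A,B,C]
After op 5 (swap(5, 4)): offset=3, physical=[B,A,C,G,E,c,D], logical=[G,E,c,D,B,A,C]
After op 6 (swap(5, 3)): offset=3, physical=[B,D,C,G,E,c,A], logical=[G,E,c,A,B,D,C]
After op 7 (swap(0, 3)): offset=3, physical=[B,D,C,A,E,c,G], logical=[A,E,c,G,B,D,C]
After op 8 (swap(3, 5)): offset=3, physical=[B,G,C,A,E,c,D], logical=[A,E,c,D,B,G,C]
After op 9 (swap(2, 1)): offset=3, physical=[B,G,C,A,c,E,D], logical=[A,c,E,D,B,G,C]
After op 10 (replace(4, 'n')): offset=3, physical=[n,G,C,A,c,E,D], logical=[A,c,E,D,n,G,C]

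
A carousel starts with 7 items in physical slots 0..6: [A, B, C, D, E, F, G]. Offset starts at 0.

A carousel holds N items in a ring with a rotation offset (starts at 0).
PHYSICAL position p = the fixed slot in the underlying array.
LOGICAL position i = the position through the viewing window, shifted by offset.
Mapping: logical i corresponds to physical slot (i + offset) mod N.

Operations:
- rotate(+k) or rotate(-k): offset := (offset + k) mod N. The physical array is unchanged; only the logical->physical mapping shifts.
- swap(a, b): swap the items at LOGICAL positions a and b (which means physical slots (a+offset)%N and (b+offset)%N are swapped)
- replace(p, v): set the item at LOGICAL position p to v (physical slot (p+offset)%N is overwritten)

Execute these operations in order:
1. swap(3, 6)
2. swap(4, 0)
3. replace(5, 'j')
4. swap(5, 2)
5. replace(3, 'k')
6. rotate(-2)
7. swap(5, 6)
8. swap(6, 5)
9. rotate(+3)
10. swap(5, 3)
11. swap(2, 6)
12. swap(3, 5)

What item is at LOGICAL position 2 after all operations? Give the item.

After op 1 (swap(3, 6)): offset=0, physical=[A,B,C,G,E,F,D], logical=[A,B,C,G,E,F,D]
After op 2 (swap(4, 0)): offset=0, physical=[E,B,C,G,A,F,D], logical=[E,B,C,G,A,F,D]
After op 3 (replace(5, 'j')): offset=0, physical=[E,B,C,G,A,j,D], logical=[E,B,C,G,A,j,D]
After op 4 (swap(5, 2)): offset=0, physical=[E,B,j,G,A,C,D], logical=[E,B,j,G,A,C,D]
After op 5 (replace(3, 'k')): offset=0, physical=[E,B,j,k,A,C,D], logical=[E,B,j,k,A,C,D]
After op 6 (rotate(-2)): offset=5, physical=[E,B,j,k,A,C,D], logical=[C,D,E,B,j,k,A]
After op 7 (swap(5, 6)): offset=5, physical=[E,B,j,A,k,C,D], logical=[C,D,E,B,j,A,k]
After op 8 (swap(6, 5)): offset=5, physical=[E,B,j,k,A,C,D], logical=[C,D,E,B,j,k,A]
After op 9 (rotate(+3)): offset=1, physical=[E,B,j,k,A,C,D], logical=[B,j,k,A,C,D,E]
After op 10 (swap(5, 3)): offset=1, physical=[E,B,j,k,D,C,A], logical=[B,j,k,D,C,A,E]
After op 11 (swap(2, 6)): offset=1, physical=[k,B,j,E,D,C,A], logical=[B,j,E,D,C,A,k]
After op 12 (swap(3, 5)): offset=1, physical=[k,B,j,E,A,C,D], logical=[B,j,E,A,C,D,k]

Answer: E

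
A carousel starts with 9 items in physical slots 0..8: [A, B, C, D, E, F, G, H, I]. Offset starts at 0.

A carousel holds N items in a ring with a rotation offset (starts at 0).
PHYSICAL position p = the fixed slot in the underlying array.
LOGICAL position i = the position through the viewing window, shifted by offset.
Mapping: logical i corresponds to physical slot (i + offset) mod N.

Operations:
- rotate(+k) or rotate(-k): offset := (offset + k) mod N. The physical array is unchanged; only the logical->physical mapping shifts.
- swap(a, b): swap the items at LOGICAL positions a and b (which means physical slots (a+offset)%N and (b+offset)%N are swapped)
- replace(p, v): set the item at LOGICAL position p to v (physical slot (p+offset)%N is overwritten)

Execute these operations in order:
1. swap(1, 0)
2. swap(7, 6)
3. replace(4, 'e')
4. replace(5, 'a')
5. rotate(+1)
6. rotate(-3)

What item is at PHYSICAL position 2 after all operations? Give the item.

Answer: C

Derivation:
After op 1 (swap(1, 0)): offset=0, physical=[B,A,C,D,E,F,G,H,I], logical=[B,A,C,D,E,F,G,H,I]
After op 2 (swap(7, 6)): offset=0, physical=[B,A,C,D,E,F,H,G,I], logical=[B,A,C,D,E,F,H,G,I]
After op 3 (replace(4, 'e')): offset=0, physical=[B,A,C,D,e,F,H,G,I], logical=[B,A,C,D,e,F,H,G,I]
After op 4 (replace(5, 'a')): offset=0, physical=[B,A,C,D,e,a,H,G,I], logical=[B,A,C,D,e,a,H,G,I]
After op 5 (rotate(+1)): offset=1, physical=[B,A,C,D,e,a,H,G,I], logical=[A,C,D,e,a,H,G,I,B]
After op 6 (rotate(-3)): offset=7, physical=[B,A,C,D,e,a,H,G,I], logical=[G,I,B,A,C,D,e,a,H]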